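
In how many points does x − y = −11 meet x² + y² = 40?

0

Substituting the line into the circle gives 2x² + 22x + 81 = 0.
Δ = 484 − 648 = −164.
No real roots: the line does not meet the circle.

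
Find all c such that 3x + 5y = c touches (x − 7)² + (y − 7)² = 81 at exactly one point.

The line touches the circle iff its distance from (7, 7) is 9:
|3·7 + 5·7 − c| / √34 = 9
|c − (56)| = 9√34.

c = 56 ± 9√34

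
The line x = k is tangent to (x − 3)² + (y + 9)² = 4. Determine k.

Tangency holds when the distance from the centre (3, −9) to the line equals the radius 2:
|1·3 + 0·(−9) − k| / √1 = 2
|k − (3)| = 2, so k = 5 or k = 1.

k = 1 or k = 5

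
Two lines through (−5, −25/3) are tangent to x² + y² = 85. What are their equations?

7x + 6y = −85 and 2x + 9y = −85

A line y − (−25/3) = m(x − (−5)) is tangent when its distance from (0, 0) is √85:
(5m − (25/3))² = 85(m² + 1)
54m² + 75m + 14 = 0, so m = −7/6 or m = −2/9.
With m = −7/6: 7x + 6y = −85. With m = −2/9: 2x + 9y = −85.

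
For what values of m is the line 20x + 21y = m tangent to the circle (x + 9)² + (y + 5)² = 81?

For a tangent, require d(centre, line) = r = 9.
|20·(−9) + 21·(−5) − m| / √841 = 9
|m − (−285)| = 9·29, so m = −24 or m = −546.

m = −546 or m = −24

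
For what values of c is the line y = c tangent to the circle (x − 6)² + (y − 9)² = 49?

Tangency holds when the distance from the centre (6, 9) to the line equals the radius 7:
|0·6 + 1·9 − c| / √1 = 7
|c − (9)| = 7, so c = 16 or c = 2.

c = 2 or c = 16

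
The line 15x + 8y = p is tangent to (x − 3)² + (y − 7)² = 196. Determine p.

p = −137 or p = 339

The line touches the circle iff its distance from (3, 7) is 14:
|15·3 + 8·7 − p| / √289 = 14
|p − (101)| = 14·17, so p = 339 or p = −137.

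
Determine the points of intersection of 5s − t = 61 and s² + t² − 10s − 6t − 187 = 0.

(10, −11) and (15, 14)

Substitute t = 5s − 61:
26s² − 650s + 3900 = 0  ⟹  s² − 25s + 150 = 0
s = 15 or s = 10, giving (15, 14) and (10, −11).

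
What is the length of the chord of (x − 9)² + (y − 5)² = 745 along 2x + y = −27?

14√5

The distance from (9, 5) to the line is 50/√5, and r² = 745.
Chord = 2√(r² − d²) = 2·√(245) = 14√5.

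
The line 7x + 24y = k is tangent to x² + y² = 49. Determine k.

k = −175 or k = 175

For a tangent, require d(centre, line) = r = 7.
|7·0 + 24·0 − k| / √625 = 7
|k| = 7·25, so k = 175 or k = −175.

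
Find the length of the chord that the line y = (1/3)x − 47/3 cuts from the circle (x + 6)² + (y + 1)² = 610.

12√10

Centre (−6, −1), r² = 610. Perpendicular distance d from centre to line = |−50| / √10 = 50/√10.
Half the chord is √(r² − d²) = √(360), so the full chord is 12√10.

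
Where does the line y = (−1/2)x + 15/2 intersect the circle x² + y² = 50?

(1, 7) and (5, 5)

Express y = (15 − x)/2 and substitute into the circle:
5x² − 30x + 25 = 0  ⟹  x² − 6x + 5 = 0
x = 5 or x = 1, giving (5, 5) and (1, 7).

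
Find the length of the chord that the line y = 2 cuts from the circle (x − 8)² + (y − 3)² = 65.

16

Centre (8, 3), r² = 65. Perpendicular distance d from centre to line = |1| / √1 = 1.
Half the chord is √(r² − d²) = √(64), so the full chord is 16.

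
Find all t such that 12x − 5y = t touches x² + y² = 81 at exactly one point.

For a tangent, require d(centre, line) = r = 9.
|12·0 − 5·0 − t| / √169 = 9
|t| = 9·13, so t = 117 or t = −117.

t = −117 or t = 117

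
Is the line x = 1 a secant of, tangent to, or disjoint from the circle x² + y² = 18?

secant

Substituting the line into the circle gives y² − 17 = 0.
Discriminant = (0)² − 4·1·(−17) = 68 > 0.
Two real roots: the line is a secant.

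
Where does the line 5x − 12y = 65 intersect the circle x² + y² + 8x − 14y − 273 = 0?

Express y = (−65 + 5x)/12 and substitute into the circle:
169x² − 338x − 24167 = 0  ⟹  x² − 2x − 143 = 0
x = 13 or x = −11, giving (13, 0) and (−11, −10).

(−11, −10) and (13, 0)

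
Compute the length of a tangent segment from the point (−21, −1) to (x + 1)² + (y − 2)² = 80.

√329

The centre is (−1, 2) and r = 4√5. The square of the distance from P to the centre is 400 + 9 = 409.
Power of the point: PT² = |PO|² − r² = 329, so PT = √329.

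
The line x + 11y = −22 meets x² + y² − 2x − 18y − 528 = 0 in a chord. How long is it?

The distance from (1, 9) to the line is 122/√122, and r² = 610.
Chord = 2√(r² − d²) = 2·√(488) = 4√122.

4√122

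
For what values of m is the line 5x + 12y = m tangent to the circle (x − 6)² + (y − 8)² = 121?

Tangency holds when the distance from the centre (6, 8) to the line equals the radius 11:
|5·6 + 12·8 − m| / √169 = 11
|m − (126)| = 11·13, so m = 269 or m = −17.

m = −17 or m = 269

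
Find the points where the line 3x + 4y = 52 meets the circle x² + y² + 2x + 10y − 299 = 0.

Substitute y = (52 − 3x)/4:
25x² − 400x = 0  ⟹  x² − 16x = 0
x = 16 or x = 0, giving (16, 1) and (0, 13).

(0, 13) and (16, 1)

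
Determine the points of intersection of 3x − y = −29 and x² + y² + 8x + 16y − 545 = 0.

(−19, −28) and (−4, 17)

Express y = 3x + 29 and substitute into the circle:
10x² + 230x + 760 = 0  ⟹  x² + 23x + 76 = 0
x = −4 or x = −19, giving (−4, 17) and (−19, −28).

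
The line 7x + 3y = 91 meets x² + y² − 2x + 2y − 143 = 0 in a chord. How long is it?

√58

Express y = (91 − 7x)/3 and substitute into the circle:
58x² − 1334x + 7540 = 0  ⟹  x² − 23x + 130 = 0
x = 13 or x = 10, giving (13, 0) and (10, 7).
|(13, 0) − (10, 7)| = √((3)² + (−7)²) = √58.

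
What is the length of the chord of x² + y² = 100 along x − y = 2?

14√2

Centre (0, 0), r² = 100. Perpendicular distance d from centre to line = |−2| / √2 = 2/√2.
Chord = 2√(r² − d²) = 2·√(98) = 14√2.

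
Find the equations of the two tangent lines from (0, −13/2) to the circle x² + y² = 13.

Write the tangent as mx − y + (−13/2 − m·(0)) = 0 and set its distance from the centre to √13:
[m·(0) − (13/2)]² = 13(m² + 1)
4m² − 9 = 0, so m = −3/2 or m = 3/2.
With m = −3/2: 3x + 2y = −13. With m = 3/2: 3x − 2y = 13.

3x + 2y = −13 and 3x − 2y = 13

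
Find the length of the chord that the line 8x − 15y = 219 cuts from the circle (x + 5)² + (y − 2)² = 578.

Express y = (−219 + 8x)/15 and substitute into the circle:
289x² − 1734x − 62424 = 0  ⟹  x² − 6x − 216 = 0
x = 18 or x = −12, giving (18, −5) and (−12, −21).
|(18, −5) − (−12, −21)| = √((30)² + (16)²) = 34.

34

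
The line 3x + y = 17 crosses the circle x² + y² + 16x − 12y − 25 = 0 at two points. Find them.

(2, 11) and (3, 8)

Substitute y = −3x + 17:
10x² − 50x + 60 = 0  ⟹  x² − 5x + 6 = 0
x = 3 or x = 2, giving (3, 8) and (2, 11).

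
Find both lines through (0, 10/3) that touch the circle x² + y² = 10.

A line y − (10/3) = m(x − (0)) is tangent when its distance from (0, 0) is √10:
(0m − (−10/3))² = 10(m² + 1)
9m² − 1 = 0, so m = 1/3 or m = −1/3.
Through (0, 10/3) these give x − 3y = −10 and x + 3y = 10.

x − 3y = −10 and x + 3y = 10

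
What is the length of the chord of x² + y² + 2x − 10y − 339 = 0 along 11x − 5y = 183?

From the line, y = (−183 + 11x)/5. Substituting:
146x² − 4526x + 34164 = 0  ⟹  x² − 31x + 234 = 0
x = 18 or x = 13, giving (18, 3) and (13, −8).
|(18, 3) − (13, −8)| = √((5)² + (11)²) = √146.

√146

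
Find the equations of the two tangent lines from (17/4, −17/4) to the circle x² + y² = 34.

A line y − (−17/4) = m(x − (17/4)) is tangent when its distance from (0, 0) is √34:
(−17/4m − (17/4))² = 34(m² + 1)
15m² − 34m + 15 = 0, so m = 5/3 or m = 3/5.
With m = 5/3: 5x − 3y = 34. With m = 3/5: 3x − 5y = 34.

5x − 3y = 34 and 3x − 5y = 34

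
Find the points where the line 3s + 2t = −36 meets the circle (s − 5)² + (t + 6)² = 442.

From the line, t = (−36 − 3s)/2. Substituting:
13s² + 104s − 1092 = 0  ⟹  s² + 8s − 84 = 0
s = 6 or s = −14, giving (6, −27) and (−14, 3).

(−14, 3) and (6, −27)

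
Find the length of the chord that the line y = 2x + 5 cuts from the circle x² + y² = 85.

8√5

Express y = 2x + 5 and substitute into the circle:
5x² + 20x − 60 = 0  ⟹  x² + 4x − 12 = 0
x = 2 or x = −6, giving (2, 9) and (−6, −7).
Chord length = distance between (2, 9) and (−6, −7) = √320 = 8√5.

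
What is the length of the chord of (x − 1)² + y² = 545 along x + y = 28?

19√2

Centre (1, 0), r² = 545. Perpendicular distance d from centre to line = |−27| / √2 = 27/√2.
Chord = 2√(r² − d²) = 2·√(361/2) = 19√2.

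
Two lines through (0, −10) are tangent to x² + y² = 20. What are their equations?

2x + y = −10 and 2x − y = 10

A line y − (−10) = m(x − (0)) is tangent when its distance from (0, 0) is 2√5:
[m·(0) − (10)]² = 20(m² + 1)
m² − 4 = 0, so m = −2 or m = 2.
Through (0, −10) these give 2x + y = −10 and 2x − y = 10.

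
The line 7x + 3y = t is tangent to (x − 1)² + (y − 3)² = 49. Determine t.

t = 16 ± 7√58

The line touches the circle iff its distance from (1, 3) is 7:
|7·1 + 3·3 − t| / √58 = 7
|t − (16)| = 7√58.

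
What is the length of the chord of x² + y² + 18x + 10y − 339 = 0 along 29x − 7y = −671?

√890

The distance from (−9, −5) to the line is 445/√890, and r² = 445.
Chord = 2√(r² − d²) = 2·√(445/2) = √890.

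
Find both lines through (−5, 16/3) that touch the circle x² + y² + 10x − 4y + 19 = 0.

x + 3y = 11 and x − 3y = −21

A line y − (16/3) = m(x − (−5)) is tangent when its distance from (−5, 2) is √10:
[m·(0) − (−10/3)]² = 10(m² + 1)
9m² − 1 = 0, so m = −1/3 or m = 1/3.
Through (−5, 16/3) these give x + 3y = 11 and x − 3y = −21.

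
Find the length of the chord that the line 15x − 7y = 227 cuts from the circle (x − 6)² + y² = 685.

3√274

Centre (6, 0), r² = 685. Perpendicular distance d from centre to line = |−137| / √274 = 137/√274.
Half the chord is √(r² − d²) = √(1233/2), so the full chord is 3√274.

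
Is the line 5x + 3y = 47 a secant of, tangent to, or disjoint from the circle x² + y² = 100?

Substituting the line into the circle gives 34x² − 470x + 1309 = 0.
Discriminant = (−470)² − 4·34·(1309) = 42876 > 0.
Two real roots: the line is a secant.

secant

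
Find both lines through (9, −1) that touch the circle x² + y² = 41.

5x + 4y = 41 and 4x − 5y = 41

Write the tangent as mx − y + (−1 − m·(9)) = 0 and set its distance from the centre to √41:
[m·(−9) − (1)]² = 41(m² + 1)
20m² + 9m − 20 = 0, so m = −5/4 or m = 4/5.
Through (9, −1) these give 5x + 4y = 41 and 4x − 5y = 41.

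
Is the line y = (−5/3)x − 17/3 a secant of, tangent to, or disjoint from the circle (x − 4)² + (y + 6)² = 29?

secant

d² = (5·4 + 3·(−6) − (−17))²/34 = 361/34; r² = 29.
Since d² < r², the line cuts the circle twice.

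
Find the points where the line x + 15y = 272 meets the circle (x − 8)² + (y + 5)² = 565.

Substitute y = (272 − x)/15:
226x² − 4294x + 7684 = 0  ⟹  x² − 19x + 34 = 0
x = 17 or x = 2, giving (17, 17) and (2, 18).

(2, 18) and (17, 17)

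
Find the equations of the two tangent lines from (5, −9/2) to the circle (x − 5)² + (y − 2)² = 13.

A line y − (−9/2) = m(x − (5)) is tangent when its distance from (5, 2) is √13:
[m·(0) − (13/2)]² = 13(m² + 1)
4m² − 9 = 0, so m = 3/2 or m = −3/2.
With m = 3/2: 3x − 2y = 24. With m = −3/2: 3x + 2y = 6.

3x − 2y = 24 and 3x + 2y = 6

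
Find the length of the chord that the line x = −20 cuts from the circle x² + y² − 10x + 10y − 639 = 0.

The line gives x = −20. Substituting into the circle:
y² + 10y − 39 = 0
y = 3 or y = −13, giving (−20, 3) and (−20, −13).
|(−20, 3) − (−20, −13)| = √((0)² + (16)²) = 16.

16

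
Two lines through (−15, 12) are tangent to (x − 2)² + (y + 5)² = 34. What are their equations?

Let a tangent through (−15, 12) have slope m. Its distance from (2, −5) must equal √34:
[m·(17) − (−17)]² = 34(m² + 1)
15m² + 34m + 15 = 0, so m = −3/5 or m = −5/3.
With m = −3/5: 3x + 5y = 15. With m = −5/3: 5x + 3y = −39.

3x + 5y = 15 and 5x + 3y = −39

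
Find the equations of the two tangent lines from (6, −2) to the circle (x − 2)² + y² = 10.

3x + y = 16 and x − 3y = 12

Write the tangent as mx − y + (−2 − m·(6)) = 0 and set its distance from the centre to √10:
[m·(−4) − (2)]² = 10(m² + 1)
3m² + 8m − 3 = 0, so m = −3 or m = 1/3.
Through (6, −2) these give 3x + y = 16 and x − 3y = 12.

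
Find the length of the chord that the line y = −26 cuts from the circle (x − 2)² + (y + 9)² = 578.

The distance from (2, −9) to the line is 17, and r² = 578.
Half the chord is √(r² − d²) = √(289), so the full chord is 34.

34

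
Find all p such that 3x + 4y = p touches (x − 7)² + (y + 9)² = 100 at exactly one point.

p = −65 or p = 35

Tangency holds when the distance from the centre (7, −9) to the line equals the radius 10:
|3·7 + 4·(−9) − p| / √25 = 10
|p − (−15)| = 10·5, so p = 35 or p = −65.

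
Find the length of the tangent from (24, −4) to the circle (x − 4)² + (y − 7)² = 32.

√489

The centre is (4, 7) and r = 4√2. The square of the distance from P to the centre is 400 + 121 = 521.
The tangent meets the radius at right angles, so tangent² = |PO|² − r² = 521 − 32 = 489.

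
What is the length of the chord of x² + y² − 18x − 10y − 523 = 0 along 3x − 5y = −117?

Substitute y = (117 + 3x)/5:
34x² + 102x − 5236 = 0  ⟹  x² + 3x − 154 = 0
x = 11 or x = −14, giving (11, 30) and (−14, 15).
Chord length = distance between (11, 30) and (−14, 15) = √850 = 5√34.

5√34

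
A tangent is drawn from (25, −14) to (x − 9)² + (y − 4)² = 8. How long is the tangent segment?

2√143

The centre is (9, 4) and r = 2√2. The square of the distance from P to the centre is 256 + 324 = 580.
The tangent meets the radius at right angles, so tangent² = |PO|² − r² = 580 − 8 = 572.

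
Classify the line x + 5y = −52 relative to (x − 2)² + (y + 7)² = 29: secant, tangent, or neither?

secant

Substituting the line into the circle gives 26x² − 66x − 336 = 0.
Discriminant = (−66)² − 4·26·(−336) = 39300 > 0.
Two real roots: the line is a secant.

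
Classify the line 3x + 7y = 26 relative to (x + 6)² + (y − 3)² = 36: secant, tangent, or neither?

Substituting the line into the circle gives 58x² + 558x + 25 = 0.
Δ = 311364 − 5800 = 305564.
Two real roots: the line is a secant.

secant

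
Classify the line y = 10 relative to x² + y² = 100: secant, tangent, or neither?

d² = (0·0 + 1·0 − (10))² = 100; r² = 100.
Since d² = r², the line is tangent.

tangent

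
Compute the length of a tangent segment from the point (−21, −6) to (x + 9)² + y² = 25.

The centre is (−9, 0) and r = 5. The square of the distance from P to the centre is 144 + 36 = 180.
The tangent meets the radius at right angles, so tangent² = |PO|² − r² = 180 − 25 = 155.

√155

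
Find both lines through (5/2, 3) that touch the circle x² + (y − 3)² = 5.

Let a tangent through (5/2, 3) have slope m. Its distance from (0, 3) must equal √5:
(−5/2m − (0))² = 5(m² + 1)
m² − 4 = 0, so m = 2 or m = −2.
With m = 2: 2x − y = 2. With m = −2: 2x + y = 8.

2x − y = 2 and 2x + y = 8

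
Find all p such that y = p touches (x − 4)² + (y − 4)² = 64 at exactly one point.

p = −4 or p = 12

For a tangent, require d(centre, line) = r = 8.
|0·4 + 1·4 − p| / √1 = 8
|p − (4)| = 8, so p = 12 or p = −4.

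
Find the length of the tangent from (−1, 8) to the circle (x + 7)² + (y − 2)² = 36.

The centre is (−7, 2) and r = 6. The square of the distance from P to the centre is 36 + 36 = 72.
By the tangent–radius right angle, tangent length = √(|PO|² − r²) = √36 = 6.

6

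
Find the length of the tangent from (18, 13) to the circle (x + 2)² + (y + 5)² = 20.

Centre (−2, −5), r² = 20. |PO|² = (20)² + (18)² = 724.
Power of the point: PT² = |PO|² − r² = 704, so PT = 8√11.

8√11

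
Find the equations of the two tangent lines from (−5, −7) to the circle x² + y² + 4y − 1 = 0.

x − 2y = 9 and 2x − y = −3

Write the tangent as mx − y + (−7 − m·(−5)) = 0 and set its distance from the centre to √5:
[m·(5) − (5)]² = 5(m² + 1)
2m² − 5m + 2 = 0, so m = 1/2 or m = 2.
Through (−5, −7) these give x − 2y = 9 and 2x − y = −3.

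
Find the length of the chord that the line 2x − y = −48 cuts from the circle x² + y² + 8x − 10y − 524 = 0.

The distance from (−4, 5) to the line is 35/√5, and r² = 565.
Half the chord is √(r² − d²) = √(320), so the full chord is 16√5.

16√5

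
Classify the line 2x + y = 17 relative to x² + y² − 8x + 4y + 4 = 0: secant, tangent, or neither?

neither

Substituting the line into the circle gives 5x² − 84x + 361 = 0.
Discriminant = (−84)² − 4·5·(361) = −164 < 0.
No real roots: the line does not meet the circle.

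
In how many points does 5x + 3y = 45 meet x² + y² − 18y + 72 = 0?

0

d² = (5·0 + 3·9 − (45))²/34 = 162/17; r² = 9.
Since d² > r², the line lies outside the circle.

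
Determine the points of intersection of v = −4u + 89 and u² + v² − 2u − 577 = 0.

(18, 17) and (24, −7)

From the line, v = −4u + 89. Substituting:
17u² − 714u + 7344 = 0  ⟹  u² − 42u + 432 = 0
u = 24 or u = 18, giving (24, −7) and (18, 17).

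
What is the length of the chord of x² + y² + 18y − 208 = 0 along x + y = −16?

23√2

Substitute y = −x − 16:
2x² + 14x − 240 = 0  ⟹  x² + 7x − 120 = 0
x = 8 or x = −15, giving (8, −24) and (−15, −1).
Chord length = distance between (8, −24) and (−15, −1) = √1058 = 23√2.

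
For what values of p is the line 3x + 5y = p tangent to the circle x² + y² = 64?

The line touches the circle iff its distance from (0, 0) is 8:
|3·0 + 5·0 − p| / √34 = 8
|p| = 8√34.

p = ±8√34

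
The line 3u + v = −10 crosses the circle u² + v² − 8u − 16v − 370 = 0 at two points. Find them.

(−11, 23) and (1, −13)

From the line, v = −3u − 10. Substituting:
10u² + 100u − 110 = 0  ⟹  u² + 10u − 11 = 0
u = 1 or u = −11, giving (1, −13) and (−11, 23).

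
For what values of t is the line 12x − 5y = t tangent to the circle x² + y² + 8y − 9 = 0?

The line touches the circle iff its distance from (0, −4) is 5:
|12·0 − 5·(−4) − t| / √169 = 5
|t − (20)| = 5·13, so t = 85 or t = −45.

t = −45 or t = 85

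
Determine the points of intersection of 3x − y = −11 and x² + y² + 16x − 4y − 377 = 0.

Express y = 3x + 11 and substitute into the circle:
10x² + 70x − 300 = 0  ⟹  x² + 7x − 30 = 0
x = 3 or x = −10, giving (3, 20) and (−10, −19).

(−10, −19) and (3, 20)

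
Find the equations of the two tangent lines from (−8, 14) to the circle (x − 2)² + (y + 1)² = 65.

4x + 7y = 66 and 8x + y = −50

Let a tangent through (−8, 14) have slope m. Its distance from (2, −1) must equal √65:
[m·(10) − (−15)]² = 65(m² + 1)
7m² + 60m + 32 = 0, so m = −4/7 or m = −8.
Through (−8, 14) these give 4x + 7y = 66 and 8x + y = −50.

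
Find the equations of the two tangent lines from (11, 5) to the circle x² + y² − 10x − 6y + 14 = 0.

x + 2y = 21 and 2x − y = 17

Write the tangent as mx − y + (5 − m·(11)) = 0 and set its distance from the centre to 2√5:
[m·(−6) − (−2)]² = 20(m² + 1)
2m² − 3m − 2 = 0, so m = −1/2 or m = 2.
With m = −1/2: x + 2y = 21. With m = 2: 2x − y = 17.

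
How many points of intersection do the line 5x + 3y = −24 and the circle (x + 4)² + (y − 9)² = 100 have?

2

Centre (−4, 9), r² = 100. Distance² from centre to line = (31)²/34 = 961/34.
Since d² < r², the line cuts the circle twice.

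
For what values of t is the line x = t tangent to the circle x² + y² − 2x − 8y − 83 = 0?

For a tangent, require d(centre, line) = r = 10.
|1·1 + 0·4 − t| / √1 = 10
|t − (1)| = 10, so t = 11 or t = −9.

t = −9 or t = 11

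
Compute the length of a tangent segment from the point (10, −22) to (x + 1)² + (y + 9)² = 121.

13

The centre is (−1, −9) and r = 11. The square of the distance from P to the centre is 121 + 169 = 290.
Power of the point: PT² = |PO|² − r² = 169, so PT = 13.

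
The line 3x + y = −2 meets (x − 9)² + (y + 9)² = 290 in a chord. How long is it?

10√10

From the line, y = −3x − 2. Substituting:
10x² − 60x − 160 = 0  ⟹  x² − 6x − 16 = 0
x = 8 or x = −2, giving (8, −26) and (−2, 4).
Chord length = distance between (8, −26) and (−2, 4) = √1000 = 10√10.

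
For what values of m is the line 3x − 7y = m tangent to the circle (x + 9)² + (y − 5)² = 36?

Tangency holds when the distance from the centre (−9, 5) to the line equals the radius 6:
|3·(−9) − 7·5 − m| / √58 = 6
|m − (−62)| = 6√58.

m = −62 ± 6√58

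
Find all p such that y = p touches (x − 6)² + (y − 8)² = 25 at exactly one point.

The line touches the circle iff its distance from (6, 8) is 5:
|0·6 + 1·8 − p| / √1 = 5
|p − (8)| = 5, so p = 13 or p = 3.

p = 3 or p = 13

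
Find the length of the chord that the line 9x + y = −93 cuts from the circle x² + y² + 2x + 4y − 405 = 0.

The distance from (−1, −2) to the line is 82/√82, and r² = 410.
Chord = 2√(r² − d²) = 2·√(328) = 4√82.

4√82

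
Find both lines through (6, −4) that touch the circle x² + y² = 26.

Let a tangent through (6, −4) have slope m. Its distance from (0, 0) must equal √26:
[m·(−6) − (4)]² = 26(m² + 1)
5m² + 24m − 5 = 0, so m = 1/5 or m = −5.
Through (6, −4) these give x − 5y = 26 and 5x + y = 26.

x − 5y = 26 and 5x + y = 26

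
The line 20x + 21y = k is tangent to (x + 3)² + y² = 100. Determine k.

Tangency holds when the distance from the centre (−3, 0) to the line equals the radius 10:
|20·(−3) + 21·0 − k| / √841 = 10
|k − (−60)| = 10·29, so k = 230 or k = −350.

k = −350 or k = 230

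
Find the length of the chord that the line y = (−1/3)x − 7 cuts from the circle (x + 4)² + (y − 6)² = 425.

The distance from (−4, 6) to the line is 35/√10, and r² = 425.
Half the chord is √(r² − d²) = √(605/2), so the full chord is 11√10.

11√10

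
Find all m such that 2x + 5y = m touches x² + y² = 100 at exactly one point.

For a tangent, require d(centre, line) = r = 10.
|2·0 + 5·0 − m| / √29 = 10
|m| = 10√29.

m = ±10√29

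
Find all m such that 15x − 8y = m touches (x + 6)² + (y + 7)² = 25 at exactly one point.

For a tangent, require d(centre, line) = r = 5.
|15·(−6) − 8·(−7) − m| / √289 = 5
|m − (−34)| = 5·17, so m = 51 or m = −119.

m = −119 or m = 51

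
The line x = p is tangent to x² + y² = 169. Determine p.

The line touches the circle iff its distance from (0, 0) is 13:
|1·0 + 0·0 − p| / √1 = 13
|p| = 13, so p = 13 or p = −13.

p = −13 or p = 13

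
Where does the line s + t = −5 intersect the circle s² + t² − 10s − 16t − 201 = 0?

(−12, 7) and (4, −9)

From the line, t = −s − 5. Substituting:
2s² + 16s − 96 = 0  ⟹  s² + 8s − 48 = 0
s = 4 or s = −12, giving (4, −9) and (−12, 7).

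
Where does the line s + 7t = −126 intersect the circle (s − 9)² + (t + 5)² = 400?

Express t = (−126 − s)/7 and substitute into the circle:
50s² − 700s − 7350 = 0  ⟹  s² − 14s − 147 = 0
s = 21 or s = −7, giving (21, −21) and (−7, −17).

(−7, −17) and (21, −21)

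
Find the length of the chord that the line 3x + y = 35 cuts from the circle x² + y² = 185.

The distance from (0, 0) to the line is 35/√10, and r² = 185.
Half the chord is √(r² − d²) = √(125/2), so the full chord is 5√10.

5√10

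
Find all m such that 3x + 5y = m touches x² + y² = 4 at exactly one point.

Tangency holds when the distance from the centre (0, 0) to the line equals the radius 2:
|3·0 + 5·0 − m| / √34 = 2
|m| = 2√34.

m = ±2√34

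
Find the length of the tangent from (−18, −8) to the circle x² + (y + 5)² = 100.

Centre (0, −5), r² = 100. |PO|² = (−18)² + (−3)² = 333.
Power of the point: PT² = |PO|² − r² = 233, so PT = √233.

√233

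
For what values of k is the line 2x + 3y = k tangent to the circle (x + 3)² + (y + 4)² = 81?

k = −18 ± 9√13

The line touches the circle iff its distance from (−3, −4) is 9:
|2·(−3) + 3·(−4) − k| / √13 = 9
|k − (−18)| = 9√13.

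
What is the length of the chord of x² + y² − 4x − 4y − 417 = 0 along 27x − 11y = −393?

Express y = (393 + 27x)/11 and substitute into the circle:
850x² + 19550x + 86700 = 0  ⟹  x² + 23x + 102 = 0
x = −6 or x = −17, giving (−6, 21) and (−17, −6).
|(−6, 21) − (−17, −6)| = √((11)² + (27)²) = 5√34.

5√34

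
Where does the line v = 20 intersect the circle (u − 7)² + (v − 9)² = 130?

(4, 20) and (10, 20)

From the line, v = 20. Substituting:
u² − 14u + 40 = 0
u = 10 or u = 4, giving (10, 20) and (4, 20).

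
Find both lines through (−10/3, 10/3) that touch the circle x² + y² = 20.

x − 2y = −10 and 2x − y = −10

A line y − (10/3) = m(x − (−10/3)) is tangent when its distance from (0, 0) is 2√5:
[m·(10/3) − (−10/3)]² = 20(m² + 1)
2m² − 5m + 2 = 0, so m = 1/2 or m = 2.
With m = 1/2: x − 2y = −10. With m = 2: 2x − y = −10.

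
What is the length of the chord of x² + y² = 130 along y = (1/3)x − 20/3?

6√10

The distance from (0, 0) to the line is 20/√10, and r² = 130.
Half the chord is √(r² − d²) = √(90), so the full chord is 6√10.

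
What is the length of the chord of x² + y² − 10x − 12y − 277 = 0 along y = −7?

From the line, y = −7. Substituting:
x² − 10x − 144 = 0
x = 18 or x = −8, giving (18, −7) and (−8, −7).
Chord length = distance between (18, −7) and (−8, −7) = √676 = 26.

26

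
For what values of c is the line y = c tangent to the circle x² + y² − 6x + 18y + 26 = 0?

c = −17 or c = −1

The line touches the circle iff its distance from (3, −9) is 8:
|0·3 + 1·(−9) − c| / √1 = 8
|c − (−9)| = 8, so c = −1 or c = −17.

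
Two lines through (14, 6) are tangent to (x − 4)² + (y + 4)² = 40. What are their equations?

x − 3y = −4 and 3x − y = 36

Let a tangent through (14, 6) have slope m. Its distance from (4, −4) must equal 2√10:
[m·(−10) − (−10)]² = 40(m² + 1)
3m² − 10m + 3 = 0, so m = 1/3 or m = 3.
With m = 1/3: x − 3y = −4. With m = 3: 3x − y = 36.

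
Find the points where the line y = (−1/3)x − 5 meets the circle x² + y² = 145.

(−12, −1) and (9, −8)

From the line, y = (−15 − x)/3. Substituting:
10x² + 30x − 1080 = 0  ⟹  x² + 3x − 108 = 0
x = 9 or x = −12, giving (9, −8) and (−12, −1).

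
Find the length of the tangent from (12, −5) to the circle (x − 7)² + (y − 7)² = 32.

√137

Centre (7, 7), r² = 32. |PO|² = (5)² + (−12)² = 169.
The tangent meets the radius at right angles, so tangent² = |PO|² − r² = 169 − 32 = 137.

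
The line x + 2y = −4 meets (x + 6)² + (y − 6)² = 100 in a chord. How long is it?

Substitute y = (−4 − x)/2:
5x² + 80x = 0  ⟹  x² + 16x = 0
x = 0 or x = −16, giving (0, −2) and (−16, 6).
Chord length = distance between (0, −2) and (−16, 6) = √320 = 8√5.

8√5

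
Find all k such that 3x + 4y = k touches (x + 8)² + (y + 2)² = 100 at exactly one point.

k = −82 or k = 18

For a tangent, require d(centre, line) = r = 10.
|3·(−8) + 4·(−2) − k| / √25 = 10
|k − (−32)| = 10·5, so k = 18 or k = −82.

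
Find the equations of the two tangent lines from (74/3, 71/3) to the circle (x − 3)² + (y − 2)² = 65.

4x − 7y = −67 and 7x − 4y = 78

Let a tangent through (74/3, 71/3) have slope m. Its distance from (3, 2) must equal √65:
(−65/3m − (−65/3))² = 65(m² + 1)
28m² − 65m + 28 = 0, so m = 4/7 or m = 7/4.
Through (74/3, 71/3) these give 4x − 7y = −67 and 7x − 4y = 78.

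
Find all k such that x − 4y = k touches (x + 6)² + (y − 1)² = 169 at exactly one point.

For a tangent, require d(centre, line) = r = 13.
|1·(−6) − 4·1 − k| / √17 = 13
|k − (−10)| = 13√17.

k = −10 ± 13√17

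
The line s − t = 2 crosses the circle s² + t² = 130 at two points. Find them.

Substitute t = s − 2:
2s² − 4s − 126 = 0  ⟹  s² − 2s − 63 = 0
s = 9 or s = −7, giving (9, 7) and (−7, −9).

(−7, −9) and (9, 7)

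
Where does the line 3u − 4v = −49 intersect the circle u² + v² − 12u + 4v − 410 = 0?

Substitute v = (49 + 3u)/4:
25u² + 150u − 3375 = 0  ⟹  u² + 6u − 135 = 0
u = 9 or u = −15, giving (9, 19) and (−15, 1).

(−15, 1) and (9, 19)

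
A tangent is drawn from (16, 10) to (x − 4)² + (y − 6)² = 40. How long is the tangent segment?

2√30

With centre O = (4, 6), |OP|² = 160 and r² = 40.
The tangent meets the radius at right angles, so tangent² = |PO|² − r² = 160 − 40 = 120.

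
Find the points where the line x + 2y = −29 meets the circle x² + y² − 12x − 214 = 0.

(−3, −13) and (1, −15)

From the line, y = (−29 − x)/2. Substituting:
5x² + 10x − 15 = 0  ⟹  x² + 2x − 3 = 0
x = 1 or x = −3, giving (1, −15) and (−3, −13).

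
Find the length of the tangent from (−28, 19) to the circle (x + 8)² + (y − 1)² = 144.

2√145

Centre (−8, 1), r² = 144. |PO|² = (−20)² + (18)² = 724.
By the tangent–radius right angle, tangent length = √(|PO|² − r²) = √580 = 2√145.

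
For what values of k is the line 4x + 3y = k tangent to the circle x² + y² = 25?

k = −25 or k = 25

For a tangent, require d(centre, line) = r = 5.
|4·0 + 3·0 − k| / √25 = 5
|k| = 5·5, so k = 25 or k = −25.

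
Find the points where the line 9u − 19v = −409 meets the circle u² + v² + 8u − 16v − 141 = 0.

Substitute v = (409 + 9u)/19:
442u² + 7514u − 7956 = 0  ⟹  u² + 17u − 18 = 0
u = 1 or u = −18, giving (1, 22) and (−18, 13).

(−18, 13) and (1, 22)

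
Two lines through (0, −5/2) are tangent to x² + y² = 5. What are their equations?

A line y − (−5/2) = m(x − (0)) is tangent when its distance from (0, 0) is √5:
(0m − (5/2))² = 5(m² + 1)
4m² − 1 = 0, so m = −1/2 or m = 1/2.
Through (0, −5/2) these give x + 2y = −5 and x − 2y = 5.

x + 2y = −5 and x − 2y = 5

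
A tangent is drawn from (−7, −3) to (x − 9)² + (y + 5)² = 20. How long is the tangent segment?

4√15

Centre (9, −5), r² = 20. |PO|² = (−16)² + (2)² = 260.
By the tangent–radius right angle, tangent length = √(|PO|² − r²) = √240 = 4√15.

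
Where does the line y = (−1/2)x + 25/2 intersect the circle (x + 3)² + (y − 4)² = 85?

From the line, y = (25 − x)/2. Substituting:
5x² − 10x − 15 = 0  ⟹  x² − 2x − 3 = 0
x = 3 or x = −1, giving (3, 11) and (−1, 13).

(−1, 13) and (3, 11)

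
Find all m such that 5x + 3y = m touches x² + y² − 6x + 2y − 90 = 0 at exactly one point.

Tangency holds when the distance from the centre (3, −1) to the line equals the radius 10:
|5·3 + 3·(−1) − m| / √34 = 10
|m − (12)| = 10√34.

m = 12 ± 10√34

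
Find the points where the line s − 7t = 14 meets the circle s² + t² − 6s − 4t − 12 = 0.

From the line, t = (−14 + s)/7. Substituting:
50s² − 350s = 0  ⟹  s² − 7s = 0
s = 7 or s = 0, giving (7, −1) and (0, −2).

(0, −2) and (7, −1)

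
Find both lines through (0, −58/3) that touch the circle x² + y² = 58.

A line y − (−58/3) = m(x − (0)) is tangent when its distance from (0, 0) is √58:
(0m − (58/3))² = 58(m² + 1)
9m² − 49 = 0, so m = 7/3 or m = −7/3.
With m = 7/3: 7x − 3y = 58. With m = −7/3: 7x + 3y = −58.

7x − 3y = 58 and 7x + 3y = −58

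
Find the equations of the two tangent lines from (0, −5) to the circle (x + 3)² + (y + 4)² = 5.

Let a tangent through (0, −5) have slope m. Its distance from (−3, −4) must equal √5:
[m·(−3) − (1)]² = 5(m² + 1)
2m² + 3m − 2 = 0, so m = 1/2 or m = −2.
With m = 1/2: x − 2y = 10. With m = −2: 2x + y = −5.

x − 2y = 10 and 2x + y = −5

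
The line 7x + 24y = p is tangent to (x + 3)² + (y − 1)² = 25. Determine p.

Tangency holds when the distance from the centre (−3, 1) to the line equals the radius 5:
|7·(−3) + 24·1 − p| / √625 = 5
|p − (3)| = 5·25, so p = 128 or p = −122.

p = −122 or p = 128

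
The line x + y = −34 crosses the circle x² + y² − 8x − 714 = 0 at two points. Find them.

From the line, y = −x − 34. Substituting:
2x² + 60x + 442 = 0  ⟹  x² + 30x + 221 = 0
x = −13 or x = −17, giving (−13, −21) and (−17, −17).

(−17, −17) and (−13, −21)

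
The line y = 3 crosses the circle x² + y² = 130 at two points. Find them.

(−11, 3) and (11, 3)

From the line, y = 3. Substituting:
x² − 121 = 0
x = 11 or x = −11, giving (11, 3) and (−11, 3).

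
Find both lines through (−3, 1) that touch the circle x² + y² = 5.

x − 2y = −5 and 2x + y = −5

Write the tangent as mx − y + (1 − m·(−3)) = 0 and set its distance from the centre to √5:
(3m − (−1))² = 5(m² + 1)
2m² + 3m − 2 = 0, so m = 1/2 or m = −2.
Through (−3, 1) these give x − 2y = −5 and 2x + y = −5.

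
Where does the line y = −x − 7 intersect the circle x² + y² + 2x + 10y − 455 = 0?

(−17, 10) and (14, −21)

Express y = −x − 7 and substitute into the circle:
2x² + 6x − 476 = 0  ⟹  x² + 3x − 238 = 0
x = 14 or x = −17, giving (14, −21) and (−17, 10).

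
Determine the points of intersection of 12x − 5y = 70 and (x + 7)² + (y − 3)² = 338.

(0, −14) and (10, 10)

Express y = (−70 + 12x)/5 and substitute into the circle:
169x² − 1690x = 0  ⟹  x² − 10x = 0
x = 10 or x = 0, giving (10, 10) and (0, −14).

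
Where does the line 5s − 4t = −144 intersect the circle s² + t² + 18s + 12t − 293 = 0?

Express t = (144 + 5s)/4 and substitute into the circle:
41s² + 1968s + 22960 = 0  ⟹  s² + 48s + 560 = 0
s = −20 or s = −28, giving (−20, 11) and (−28, 1).

(−28, 1) and (−20, 11)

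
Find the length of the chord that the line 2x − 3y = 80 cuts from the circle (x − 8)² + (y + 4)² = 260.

4√13

The distance from (8, −4) to the line is 52/√13, and r² = 260.
Half the chord is √(r² − d²) = √(52), so the full chord is 4√13.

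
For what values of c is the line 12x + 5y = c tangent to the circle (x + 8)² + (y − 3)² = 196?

The line touches the circle iff its distance from (−8, 3) is 14:
|12·(−8) + 5·3 − c| / √169 = 14
|c − (−81)| = 14·13, so c = 101 or c = −263.

c = −263 or c = 101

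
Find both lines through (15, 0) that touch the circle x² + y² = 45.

Let a tangent through (15, 0) have slope m. Its distance from (0, 0) must equal 3√5:
[m·(−15) − (0)]² = 45(m² + 1)
4m² − 1 = 0, so m = 1/2 or m = −1/2.
Through (15, 0) these give x − 2y = 15 and x + 2y = 15.

x − 2y = 15 and x + 2y = 15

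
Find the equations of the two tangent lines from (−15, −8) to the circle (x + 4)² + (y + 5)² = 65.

A line y − (−8) = m(x − (−15)) is tangent when its distance from (−4, −5) is √65:
(11m − (3))² = 65(m² + 1)
28m² − 33m − 28 = 0, so m = −4/7 or m = 7/4.
With m = −4/7: 4x + 7y = −116. With m = 7/4: 7x − 4y = −73.

4x + 7y = −116 and 7x − 4y = −73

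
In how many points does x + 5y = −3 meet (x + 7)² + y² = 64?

d² = (1·(−7) + 5·0 − (−3))²/26 = 8/13; r² = 64.
Since d² < r², the line cuts the circle twice.

2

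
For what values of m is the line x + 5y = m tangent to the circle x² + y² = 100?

m = ±10√26

Tangency holds when the distance from the centre (0, 0) to the line equals the radius 10:
|1·0 + 5·0 − m| / √26 = 10
|m| = 10√26.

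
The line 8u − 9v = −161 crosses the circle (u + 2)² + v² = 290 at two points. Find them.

From the line, v = (161 + 8u)/9. Substituting:
145u² + 2900u + 2755 = 0  ⟹  u² + 20u + 19 = 0
u = −1 or u = −19, giving (−1, 17) and (−19, 1).

(−19, 1) and (−1, 17)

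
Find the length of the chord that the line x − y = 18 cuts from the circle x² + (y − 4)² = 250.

Express y = x − 18 and substitute into the circle:
2x² − 44x + 234 = 0  ⟹  x² − 22x + 117 = 0
x = 13 or x = 9, giving (13, −5) and (9, −9).
Chord length = distance between (13, −5) and (9, −9) = √32 = 4√2.

4√2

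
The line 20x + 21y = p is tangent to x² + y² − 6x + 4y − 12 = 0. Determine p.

p = −127 or p = 163

The line touches the circle iff its distance from (3, −2) is 5:
|20·3 + 21·(−2) − p| / √841 = 5
|p − (18)| = 5·29, so p = 163 or p = −127.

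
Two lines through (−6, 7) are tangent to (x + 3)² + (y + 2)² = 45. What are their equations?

Write the tangent as mx − y + (7 − m·(−6)) = 0 and set its distance from the centre to 3√5:
(3m − (−9))² = 45(m² + 1)
2m² − 3m − 2 = 0, so m = 2 or m = −1/2.
With m = 2: 2x − y = −19. With m = −1/2: x + 2y = 8.

2x − y = −19 and x + 2y = 8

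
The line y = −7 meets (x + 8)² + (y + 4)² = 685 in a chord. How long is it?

Centre (−8, −4), r² = 685. Perpendicular distance d from centre to line = |3| / √1 = 3.
Chord = 2√(r² − d²) = 2·√(676) = 52.

52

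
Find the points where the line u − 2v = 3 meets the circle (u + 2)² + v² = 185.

(−13, −8) and (11, 4)

Substitute v = (−3 + u)/2:
5u² + 10u − 715 = 0  ⟹  u² + 2u − 143 = 0
u = 11 or u = −13, giving (11, 4) and (−13, −8).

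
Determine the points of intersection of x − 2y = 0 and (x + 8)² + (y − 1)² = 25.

Substitute y = (x)/2:
5x² + 60x + 160 = 0  ⟹  x² + 12x + 32 = 0
x = −4 or x = −8, giving (−4, −2) and (−8, −4).

(−8, −4) and (−4, −2)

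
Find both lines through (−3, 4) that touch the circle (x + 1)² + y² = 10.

3x − y = −13 and x + 3y = 9

Let a tangent through (−3, 4) have slope m. Its distance from (−1, 0) must equal √10:
[m·(2) − (−4)]² = 10(m² + 1)
3m² − 8m − 3 = 0, so m = 3 or m = −1/3.
Through (−3, 4) these give 3x − y = −13 and x + 3y = 9.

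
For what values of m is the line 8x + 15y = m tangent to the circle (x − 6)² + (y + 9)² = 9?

The line touches the circle iff its distance from (6, −9) is 3:
|8·6 + 15·(−9) − m| / √289 = 3
|m − (−87)| = 3·17, so m = −36 or m = −138.

m = −138 or m = −36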